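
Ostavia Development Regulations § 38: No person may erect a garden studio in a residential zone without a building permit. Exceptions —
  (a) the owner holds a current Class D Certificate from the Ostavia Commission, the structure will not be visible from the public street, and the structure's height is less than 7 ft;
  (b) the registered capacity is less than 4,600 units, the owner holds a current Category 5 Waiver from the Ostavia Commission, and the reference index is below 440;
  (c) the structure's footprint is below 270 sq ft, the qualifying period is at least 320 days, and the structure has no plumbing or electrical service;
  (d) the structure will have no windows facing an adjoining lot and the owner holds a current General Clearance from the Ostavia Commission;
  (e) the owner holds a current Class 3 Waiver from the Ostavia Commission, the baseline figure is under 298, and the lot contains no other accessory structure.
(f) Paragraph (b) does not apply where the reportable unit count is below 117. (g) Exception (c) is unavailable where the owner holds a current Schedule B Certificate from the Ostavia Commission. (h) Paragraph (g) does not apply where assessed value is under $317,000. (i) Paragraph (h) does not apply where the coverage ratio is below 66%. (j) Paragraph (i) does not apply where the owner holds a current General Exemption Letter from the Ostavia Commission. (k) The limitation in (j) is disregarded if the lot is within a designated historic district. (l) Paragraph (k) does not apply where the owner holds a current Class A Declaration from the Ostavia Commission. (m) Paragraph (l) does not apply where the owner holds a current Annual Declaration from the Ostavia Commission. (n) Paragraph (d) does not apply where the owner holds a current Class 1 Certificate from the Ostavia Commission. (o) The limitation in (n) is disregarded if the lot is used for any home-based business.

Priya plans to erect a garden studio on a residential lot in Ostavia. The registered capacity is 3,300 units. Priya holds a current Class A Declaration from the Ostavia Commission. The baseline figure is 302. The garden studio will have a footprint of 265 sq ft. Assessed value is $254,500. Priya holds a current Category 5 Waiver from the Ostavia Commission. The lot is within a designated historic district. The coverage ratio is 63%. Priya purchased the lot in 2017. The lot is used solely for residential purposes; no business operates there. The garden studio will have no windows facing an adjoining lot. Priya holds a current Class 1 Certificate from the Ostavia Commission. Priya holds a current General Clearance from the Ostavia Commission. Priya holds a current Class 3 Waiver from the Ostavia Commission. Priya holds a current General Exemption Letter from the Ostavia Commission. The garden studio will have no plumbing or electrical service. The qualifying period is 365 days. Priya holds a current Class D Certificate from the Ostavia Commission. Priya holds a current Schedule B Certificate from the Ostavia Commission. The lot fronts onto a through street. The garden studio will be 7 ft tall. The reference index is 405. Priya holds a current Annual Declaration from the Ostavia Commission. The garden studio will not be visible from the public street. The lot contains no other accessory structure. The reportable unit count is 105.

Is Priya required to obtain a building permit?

Exception (a) fails — the structure's height is 7 ft, not less than 7 ft.
Exception (b): the registered capacity is 3,300 units, less than the 4,600 units limit; a current Category 5 Waiver is held; the reference index is 405, below the 440 limit — every condition holds. But: (f) is engaged — the reportable unit count is 105, below the 117 limit. So (b) is unavailable.
Exception (c)'s conditions are all satisfied: the structure's footprint is 265 sq ft, below the 270 sq ft limit; the qualifying period is 365 days, meeting the 320 days threshold; there is no plumbing or electrical service. Turning to paragraphs (g)–(m): (g) is engaged — a current Schedule B Certificate is held. (h) would limit (g) — assessed value is $254,500, under the $317,000 limit — but (i) sets (h) aside: (i) operates against (h): the coverage ratio is 63%, below the 66% limit. (j) is engaged (a current General Exemption Letter is held), but is displaced by (k): (k) operates against (j): the lot is in a historic district. (l) would limit (k) — a current Class A Declaration is held — but (m) sets (l) aside: (m) is engaged — a current Annual Declaration is held. So (c) is unavailable.
All of (d)'s requirements are met (no windows face an adjoining lot; a current General Clearance is held). However, paragraphs (n)–(o) must be considered: (n) operates — a current Class 1 Certificate is held. (o) is not engaged (the lot is solely residential), so (n) stands. Exception (d) does not apply.
Exception (e) requires that the baseline figure is under 298; but the baseline figure is 302, not under 298, so (e) is unavailable.
No exception displaces § 38.

Yes — Priya must obtain a building permit.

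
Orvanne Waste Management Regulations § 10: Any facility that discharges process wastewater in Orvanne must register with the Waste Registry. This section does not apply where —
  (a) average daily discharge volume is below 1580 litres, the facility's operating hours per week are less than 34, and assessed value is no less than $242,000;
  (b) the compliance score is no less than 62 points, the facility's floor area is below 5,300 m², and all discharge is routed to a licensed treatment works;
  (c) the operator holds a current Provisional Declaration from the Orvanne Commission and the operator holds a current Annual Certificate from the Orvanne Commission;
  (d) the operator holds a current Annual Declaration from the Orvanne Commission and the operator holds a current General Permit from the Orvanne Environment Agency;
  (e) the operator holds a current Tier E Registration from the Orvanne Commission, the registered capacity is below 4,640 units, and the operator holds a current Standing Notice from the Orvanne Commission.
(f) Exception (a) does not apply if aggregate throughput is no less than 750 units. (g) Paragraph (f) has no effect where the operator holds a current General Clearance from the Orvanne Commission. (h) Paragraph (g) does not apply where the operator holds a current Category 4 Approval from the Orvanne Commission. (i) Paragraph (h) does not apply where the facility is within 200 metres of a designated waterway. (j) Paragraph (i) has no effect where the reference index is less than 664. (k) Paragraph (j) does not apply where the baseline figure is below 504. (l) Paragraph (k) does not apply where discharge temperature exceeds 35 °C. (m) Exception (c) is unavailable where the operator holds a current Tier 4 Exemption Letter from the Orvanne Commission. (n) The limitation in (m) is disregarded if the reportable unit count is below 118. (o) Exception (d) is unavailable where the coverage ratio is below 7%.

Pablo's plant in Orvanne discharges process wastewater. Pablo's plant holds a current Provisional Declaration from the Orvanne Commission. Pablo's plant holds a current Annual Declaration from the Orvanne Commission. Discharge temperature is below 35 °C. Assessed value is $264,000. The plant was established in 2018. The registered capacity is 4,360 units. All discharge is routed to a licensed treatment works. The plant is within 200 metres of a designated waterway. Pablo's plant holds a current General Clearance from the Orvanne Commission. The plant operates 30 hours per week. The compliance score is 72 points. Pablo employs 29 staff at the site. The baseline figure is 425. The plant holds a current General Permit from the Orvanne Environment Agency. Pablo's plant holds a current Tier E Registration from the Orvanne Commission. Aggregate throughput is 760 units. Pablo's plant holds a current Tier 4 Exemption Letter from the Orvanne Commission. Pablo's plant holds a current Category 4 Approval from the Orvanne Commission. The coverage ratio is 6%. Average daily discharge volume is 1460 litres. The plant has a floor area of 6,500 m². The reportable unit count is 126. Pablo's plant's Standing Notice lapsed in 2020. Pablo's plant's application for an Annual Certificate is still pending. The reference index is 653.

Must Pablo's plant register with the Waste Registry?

No — exception (a) applies; Pablo's plant is not required to register with the Waste Registry.

Exception (a) is satisfied on its face — average daily discharge volume is 1460 litres, below the 1580 litres limit; the facility's operating hours per week are 30, less than the 34 limit; assessed value is $264,000, meeting the $242,000 threshold. Considering the limiting provisions: (f) is triggered (aggregate throughput is 760 units, meeting the 750 units threshold), but is itself disapplied by (g): (g) operates — a current General Clearance is held. (h) would limit (g) — a current Category 4 Approval is held — but (i) sets (h) aside: (i) operates against (h): the plant is within 200 m of a designated waterway. (j) applies (the reference index is 653, less than the 664 limit), but is set aside by (k): (k) operates against (j): the baseline figure is 425, below the 504 limit. (l), which would lift (k), does not operate here — discharge temperature is below 35 °C. So (a) applies.
Exception (b) does not apply: the facility's floor area is 6,500 m², not below 5,300 m².
Exception (c) does not apply: the Annual Certificate is not current.
Exception (d)'s conditions are all satisfied: a current Annual Declaration is held; a current General Permit is held. But applying paragraph (o): (o) operates against (d): the coverage ratio is 6%, below the 7% limit. Exception (d) does not apply.
Exception (e) fails — no current Standing Notice is held.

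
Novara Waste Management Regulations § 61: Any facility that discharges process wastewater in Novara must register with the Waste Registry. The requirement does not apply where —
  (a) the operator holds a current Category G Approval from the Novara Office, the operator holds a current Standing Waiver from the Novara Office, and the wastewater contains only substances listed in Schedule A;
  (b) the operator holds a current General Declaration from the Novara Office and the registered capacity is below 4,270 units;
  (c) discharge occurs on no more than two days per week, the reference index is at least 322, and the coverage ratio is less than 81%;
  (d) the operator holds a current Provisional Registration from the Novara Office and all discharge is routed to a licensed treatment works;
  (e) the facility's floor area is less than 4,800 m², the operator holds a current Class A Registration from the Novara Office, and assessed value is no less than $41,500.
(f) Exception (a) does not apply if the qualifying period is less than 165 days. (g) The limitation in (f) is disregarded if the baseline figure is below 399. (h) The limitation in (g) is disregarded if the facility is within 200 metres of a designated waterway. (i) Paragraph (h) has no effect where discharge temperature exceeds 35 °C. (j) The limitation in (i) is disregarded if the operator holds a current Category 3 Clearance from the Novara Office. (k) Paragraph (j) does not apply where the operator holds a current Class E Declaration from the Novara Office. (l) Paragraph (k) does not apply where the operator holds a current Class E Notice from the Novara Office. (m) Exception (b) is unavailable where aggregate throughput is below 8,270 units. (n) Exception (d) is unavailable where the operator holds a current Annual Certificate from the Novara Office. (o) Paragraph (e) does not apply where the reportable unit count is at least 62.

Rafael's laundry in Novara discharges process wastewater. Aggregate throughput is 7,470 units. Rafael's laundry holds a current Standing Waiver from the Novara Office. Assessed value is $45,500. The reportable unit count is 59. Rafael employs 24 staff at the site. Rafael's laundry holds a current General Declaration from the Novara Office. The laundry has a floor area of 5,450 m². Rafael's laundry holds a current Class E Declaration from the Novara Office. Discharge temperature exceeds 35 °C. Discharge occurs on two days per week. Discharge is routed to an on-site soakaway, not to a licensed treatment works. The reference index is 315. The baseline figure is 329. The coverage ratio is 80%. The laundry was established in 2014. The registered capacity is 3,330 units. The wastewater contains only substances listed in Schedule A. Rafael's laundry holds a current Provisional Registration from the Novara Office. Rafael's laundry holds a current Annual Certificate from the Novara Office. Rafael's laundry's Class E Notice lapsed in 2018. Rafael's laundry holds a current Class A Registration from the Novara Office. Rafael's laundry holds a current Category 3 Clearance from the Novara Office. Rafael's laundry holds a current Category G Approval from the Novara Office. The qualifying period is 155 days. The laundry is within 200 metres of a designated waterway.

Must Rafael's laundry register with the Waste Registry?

All of (a)'s requirements are met (a current Category G Approval is held; a current Standing Waiver is held; the wastewater is Schedule-A-only). As to paragraphs (f)–(l): (f) applies (the qualifying period is 155 days, less than the 165 days limit), but is set aside by (g): (g) operates against (f): the baseline figure is 329, below the 399 limit. (h) would limit (g) — the laundry is within 200 m of a designated waterway — but (i) sets (h) aside: (i) operates against (h): discharge temperature exceeds 35 °C. (j) is engaged (a current Category 3 Clearance is held), but is displaced by (k): (k) operates against (j): a current Class E Declaration is held. (l), which would lift (k), is not engaged — no current Class E Notice is held. Exception (a) stands.
Exception (b): a current General Declaration is held; the registered capacity is 3,330 units, below the 4,270 units limit — every condition holds. However, paragraph (m) must be considered: (m) applies — aggregate throughput is 7,470 units, below the 8,270 units limit. (b) is therefore removed.
Exception (c) does not apply: the reference index is 315, short of 322.
Exception (d) requires that all discharge is routed to a licensed treatment works; but discharge is not routed to a licensed treatment works, so (d) is unavailable.
Exception (e) fails — the facility's floor area is 5,450 m², not less than 4,800 m².

No — exception (a) applies; Rafael's laundry is not required to register with the Waste Registry.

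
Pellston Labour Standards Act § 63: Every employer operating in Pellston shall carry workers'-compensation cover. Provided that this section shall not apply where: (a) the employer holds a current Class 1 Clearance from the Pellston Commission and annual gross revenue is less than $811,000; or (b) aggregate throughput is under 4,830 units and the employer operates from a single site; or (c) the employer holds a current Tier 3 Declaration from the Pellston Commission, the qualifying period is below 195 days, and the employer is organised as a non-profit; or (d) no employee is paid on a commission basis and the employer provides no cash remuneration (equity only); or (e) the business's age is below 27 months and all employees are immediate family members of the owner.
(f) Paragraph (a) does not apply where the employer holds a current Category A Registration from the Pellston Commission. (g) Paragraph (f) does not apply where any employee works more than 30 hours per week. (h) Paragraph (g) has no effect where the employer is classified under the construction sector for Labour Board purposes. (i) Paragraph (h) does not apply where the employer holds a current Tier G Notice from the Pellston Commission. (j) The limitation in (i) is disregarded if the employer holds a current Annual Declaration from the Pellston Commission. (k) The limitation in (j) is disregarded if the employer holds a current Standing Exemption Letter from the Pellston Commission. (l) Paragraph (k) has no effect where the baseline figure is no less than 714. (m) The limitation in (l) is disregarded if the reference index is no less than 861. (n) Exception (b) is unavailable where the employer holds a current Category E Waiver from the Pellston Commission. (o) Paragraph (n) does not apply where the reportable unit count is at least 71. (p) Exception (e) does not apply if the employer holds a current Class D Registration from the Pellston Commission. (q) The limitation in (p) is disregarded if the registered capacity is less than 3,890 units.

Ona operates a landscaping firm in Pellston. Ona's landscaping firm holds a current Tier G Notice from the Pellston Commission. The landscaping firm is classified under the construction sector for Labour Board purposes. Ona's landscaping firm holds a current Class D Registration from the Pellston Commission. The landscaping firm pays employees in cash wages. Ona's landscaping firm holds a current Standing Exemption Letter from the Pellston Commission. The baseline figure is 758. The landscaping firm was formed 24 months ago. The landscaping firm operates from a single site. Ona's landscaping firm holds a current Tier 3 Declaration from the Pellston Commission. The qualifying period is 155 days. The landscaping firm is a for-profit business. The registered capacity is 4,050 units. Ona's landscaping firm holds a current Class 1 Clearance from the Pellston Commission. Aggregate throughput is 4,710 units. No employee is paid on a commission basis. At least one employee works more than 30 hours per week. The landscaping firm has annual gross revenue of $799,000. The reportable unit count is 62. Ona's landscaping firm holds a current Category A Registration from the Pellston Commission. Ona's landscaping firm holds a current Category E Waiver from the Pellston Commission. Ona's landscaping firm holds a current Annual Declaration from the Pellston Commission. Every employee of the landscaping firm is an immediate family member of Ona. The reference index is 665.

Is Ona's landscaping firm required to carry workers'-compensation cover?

Yes — Ona's landscaping firm must carry workers'-compensation cover.

Exception (a)'s conditions are all satisfied: a current Class 1 Clearance is held; annual gross revenue is $799,000, less than the $811,000 limit. However, paragraphs (f)–(m) must be considered: (f) operates against (a): a current Category A Registration is held. (g) is engaged (at least one employee exceeds 30 hours/week), but yields to (h): (h) operates against (g): the landscaping firm is classified under the construction sector. (i) would limit (h) — a current Tier G Notice is held — but (j) sets (i) aside: (j) is engaged — a current Annual Declaration is held. (k) operates (a current Standing Exemption Letter is held), but is overridden by (l): (l) operates against (k): the baseline figure is 758, meeting the 714 threshold. (m) is not engaged (the reference index is 665, short of 861), so (l) stands. Exception (a) does not apply.
Exception (b)'s conditions are all satisfied: aggregate throughput is 4,710 units, under the 4,830 units limit; the employer operates from a single site. Turning to paragraphs (n)–(o): (n) operates against (b): a current Category E Waiver is held. (o), which would lift (n), is not engaged — the reportable unit count is 62, short of 71. So (b) is unavailable.
Exception (c) does not apply: the employer is for-profit.
Exception (d) requires that the employer provides no cash remuneration (equity only); but employees are paid cash wages, so (d) is unavailable.
Exception (e) is satisfied on its face — the business's age is 24 months, below the 27 months limit; every employee is an immediate family member. Turning to paragraphs (p)–(q): (p) operates against (e): a current Class D Registration is held. (q) is not engaged (the registered capacity is 4,050 units, not less than 3,890 units), so (p) stands. So (e) is unavailable.
Every exception is unavailable, so the rule governs.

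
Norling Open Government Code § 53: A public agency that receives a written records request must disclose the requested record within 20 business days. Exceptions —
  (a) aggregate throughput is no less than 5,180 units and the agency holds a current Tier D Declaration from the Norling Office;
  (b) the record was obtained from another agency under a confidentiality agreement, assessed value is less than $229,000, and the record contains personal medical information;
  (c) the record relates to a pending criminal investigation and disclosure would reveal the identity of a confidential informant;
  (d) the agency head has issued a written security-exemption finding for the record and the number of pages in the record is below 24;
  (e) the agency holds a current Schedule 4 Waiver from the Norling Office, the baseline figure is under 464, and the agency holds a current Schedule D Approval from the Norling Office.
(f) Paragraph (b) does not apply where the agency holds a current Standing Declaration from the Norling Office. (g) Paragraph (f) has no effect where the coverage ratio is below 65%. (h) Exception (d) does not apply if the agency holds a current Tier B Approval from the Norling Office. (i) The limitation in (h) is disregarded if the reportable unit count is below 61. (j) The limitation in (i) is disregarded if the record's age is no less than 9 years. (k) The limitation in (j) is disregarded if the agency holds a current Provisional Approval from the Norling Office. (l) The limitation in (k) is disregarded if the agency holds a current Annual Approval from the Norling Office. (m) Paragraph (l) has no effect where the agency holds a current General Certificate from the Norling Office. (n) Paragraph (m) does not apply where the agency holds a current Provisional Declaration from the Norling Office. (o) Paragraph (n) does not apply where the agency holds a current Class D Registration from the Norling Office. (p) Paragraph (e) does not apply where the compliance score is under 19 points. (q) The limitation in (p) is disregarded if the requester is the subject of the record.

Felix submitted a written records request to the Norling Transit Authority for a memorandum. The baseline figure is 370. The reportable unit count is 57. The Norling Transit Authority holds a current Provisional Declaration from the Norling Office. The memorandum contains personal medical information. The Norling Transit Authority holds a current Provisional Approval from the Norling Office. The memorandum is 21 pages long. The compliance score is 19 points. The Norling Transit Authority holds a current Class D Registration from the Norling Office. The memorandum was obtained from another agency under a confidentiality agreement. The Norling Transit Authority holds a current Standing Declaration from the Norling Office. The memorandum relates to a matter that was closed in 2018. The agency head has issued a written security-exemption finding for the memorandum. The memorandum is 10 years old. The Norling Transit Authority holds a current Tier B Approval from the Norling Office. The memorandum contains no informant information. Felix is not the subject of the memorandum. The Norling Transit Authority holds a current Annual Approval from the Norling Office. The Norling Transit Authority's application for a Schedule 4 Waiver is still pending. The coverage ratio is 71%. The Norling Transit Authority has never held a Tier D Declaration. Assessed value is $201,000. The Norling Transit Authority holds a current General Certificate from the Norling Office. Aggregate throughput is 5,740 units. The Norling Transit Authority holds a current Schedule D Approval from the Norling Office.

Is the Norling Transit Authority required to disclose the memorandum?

No — exception (d) applies; the Norling Transit Authority is not required to disclose the memorandum.

Exception (a) does not apply: there is no Tier D Declaration in force.
Exception (b): the memorandum was obtained under a confidentiality agreement; assessed value is $201,000, less than the $229,000 limit; the memorandum contains personal medical information — every condition holds. But applying paragraphs (f)–(g): (f) operates — a current Standing Declaration is held. (g) is not triggered (the coverage ratio is 71%, not below 65%), so (f) stands. So (b) is unavailable.
Exception (c) requires that the record relates to a pending criminal investigation; but the memorandum relates to a closed matter, so (c) is unavailable.
All of (d)'s requirements are met (a written security-exemption finding has been issued; the number of pages in the record is 21, below the 24 limit). Considering the limiting provisions: (h) would limit (d) — a current Tier B Approval is held — but (i) sets (h) aside: (i) applies — the reportable unit count is 57, below the 61 limit. (j) operates (the record's age is 10 years, meeting the 9 years threshold), but is displaced by (k): (k) operates against (j): a current Provisional Approval is held. (l) is triggered (a current Annual Approval is held), but is displaced by (m): (m) operates against (l): a current General Certificate is held. (n) is triggered (a current Provisional Declaration is held), but yields to (o): (o) applies — a current Class D Registration is held. (d) remains available.
Exception (e) requires that the agency holds a current Schedule 4 Waiver from the Norling Office; but no current Schedule 4 Waiver is held, so (e) is unavailable.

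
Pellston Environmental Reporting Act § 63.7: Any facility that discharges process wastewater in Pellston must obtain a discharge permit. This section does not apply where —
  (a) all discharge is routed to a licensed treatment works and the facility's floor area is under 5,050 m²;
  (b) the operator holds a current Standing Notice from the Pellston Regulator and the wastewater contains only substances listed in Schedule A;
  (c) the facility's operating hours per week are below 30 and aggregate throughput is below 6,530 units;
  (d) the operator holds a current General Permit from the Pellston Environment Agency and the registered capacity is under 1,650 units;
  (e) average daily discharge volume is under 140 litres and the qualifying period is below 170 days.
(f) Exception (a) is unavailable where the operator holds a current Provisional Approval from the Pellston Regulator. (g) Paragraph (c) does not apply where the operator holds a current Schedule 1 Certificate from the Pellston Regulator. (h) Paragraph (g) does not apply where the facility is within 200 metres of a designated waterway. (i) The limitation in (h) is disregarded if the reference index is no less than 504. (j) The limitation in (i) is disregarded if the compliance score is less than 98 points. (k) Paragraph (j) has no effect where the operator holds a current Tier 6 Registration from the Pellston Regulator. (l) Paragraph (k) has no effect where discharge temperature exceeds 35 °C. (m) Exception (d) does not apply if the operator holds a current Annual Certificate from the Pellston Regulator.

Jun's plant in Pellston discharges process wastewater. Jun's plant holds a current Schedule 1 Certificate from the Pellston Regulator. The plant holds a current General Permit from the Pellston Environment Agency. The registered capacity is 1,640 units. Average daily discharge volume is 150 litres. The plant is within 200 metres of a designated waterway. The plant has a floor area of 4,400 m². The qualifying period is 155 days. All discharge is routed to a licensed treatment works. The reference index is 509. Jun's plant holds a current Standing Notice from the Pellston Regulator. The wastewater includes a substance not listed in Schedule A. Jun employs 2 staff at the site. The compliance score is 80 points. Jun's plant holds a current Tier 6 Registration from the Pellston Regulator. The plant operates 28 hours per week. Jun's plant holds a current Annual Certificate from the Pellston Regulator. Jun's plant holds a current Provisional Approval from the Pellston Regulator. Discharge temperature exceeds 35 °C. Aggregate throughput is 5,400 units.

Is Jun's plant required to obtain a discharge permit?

Exception (a): discharge is routed to a licensed treatment works; the facility's floor area is 4,400 m², under the 5,050 m² limit — every condition holds. But: (f) applies — a current Provisional Approval is held. (a) is therefore removed.
Exception (b) requires that the wastewater contains only substances listed in Schedule A; but the wastewater includes a non-Schedule-A substance, so (b) is unavailable.
Exception (c) is satisfied on its face — the facility's operating hours per week are 28, below the 30 limit; aggregate throughput is 5,400 units, below the 6,530 units limit. As to paragraphs (g)–(l): (g) would limit (c) — a current Schedule 1 Certificate is held — but (h) sets (g) aside: (h) operates — the plant is within 200 m of a designated waterway. (i) would limit (h) — the reference index is 509, meeting the 504 threshold — but (j) sets (i) aside: (j) applies — the compliance score is 80 points, less than the 98 points limit. (k) would limit (j) — a current Tier 6 Registration is held — but (l) sets (k) aside: (l) applies — discharge temperature exceeds 35 °C. So (c) applies.
All of (d)'s requirements are met (a current General Permit is held; the registered capacity is 1,640 units, under the 1,650 units limit). Turning to paragraph (m): (m) applies — a current Annual Certificate is held. So (d) is unavailable.
Exception (e) does not apply: average daily discharge volume is 150 litres, not under 140 litres.

No — exception (c) applies; Jun's plant is not required to obtain a discharge permit.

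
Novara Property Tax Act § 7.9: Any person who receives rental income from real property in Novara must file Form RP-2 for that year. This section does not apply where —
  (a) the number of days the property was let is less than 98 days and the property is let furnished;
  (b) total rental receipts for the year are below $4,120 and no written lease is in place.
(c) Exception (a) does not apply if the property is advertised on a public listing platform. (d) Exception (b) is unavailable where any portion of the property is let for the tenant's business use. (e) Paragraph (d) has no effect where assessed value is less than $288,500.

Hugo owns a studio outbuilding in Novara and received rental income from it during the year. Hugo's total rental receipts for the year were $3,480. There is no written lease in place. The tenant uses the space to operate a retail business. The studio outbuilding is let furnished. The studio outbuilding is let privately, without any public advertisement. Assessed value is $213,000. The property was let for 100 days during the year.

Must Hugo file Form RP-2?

Exception (a) requires that the number of days the property was let is less than 98 days; but the number of days the property was let is 100 days, not less than 98 days, so (a) is unavailable.
All of (b)'s requirements are met (total rental receipts for the year are $3,480, below the $4,120 limit; there is no written lease). As to paragraphs (d)–(e): (d) would limit (b) — the space is let for business use — but (e) sets (d) aside: (e) applies — assessed value is $213,000, less than the $288,500 limit. (b) remains available.

No — exception (b) applies; Hugo is not required to file Form RP-2.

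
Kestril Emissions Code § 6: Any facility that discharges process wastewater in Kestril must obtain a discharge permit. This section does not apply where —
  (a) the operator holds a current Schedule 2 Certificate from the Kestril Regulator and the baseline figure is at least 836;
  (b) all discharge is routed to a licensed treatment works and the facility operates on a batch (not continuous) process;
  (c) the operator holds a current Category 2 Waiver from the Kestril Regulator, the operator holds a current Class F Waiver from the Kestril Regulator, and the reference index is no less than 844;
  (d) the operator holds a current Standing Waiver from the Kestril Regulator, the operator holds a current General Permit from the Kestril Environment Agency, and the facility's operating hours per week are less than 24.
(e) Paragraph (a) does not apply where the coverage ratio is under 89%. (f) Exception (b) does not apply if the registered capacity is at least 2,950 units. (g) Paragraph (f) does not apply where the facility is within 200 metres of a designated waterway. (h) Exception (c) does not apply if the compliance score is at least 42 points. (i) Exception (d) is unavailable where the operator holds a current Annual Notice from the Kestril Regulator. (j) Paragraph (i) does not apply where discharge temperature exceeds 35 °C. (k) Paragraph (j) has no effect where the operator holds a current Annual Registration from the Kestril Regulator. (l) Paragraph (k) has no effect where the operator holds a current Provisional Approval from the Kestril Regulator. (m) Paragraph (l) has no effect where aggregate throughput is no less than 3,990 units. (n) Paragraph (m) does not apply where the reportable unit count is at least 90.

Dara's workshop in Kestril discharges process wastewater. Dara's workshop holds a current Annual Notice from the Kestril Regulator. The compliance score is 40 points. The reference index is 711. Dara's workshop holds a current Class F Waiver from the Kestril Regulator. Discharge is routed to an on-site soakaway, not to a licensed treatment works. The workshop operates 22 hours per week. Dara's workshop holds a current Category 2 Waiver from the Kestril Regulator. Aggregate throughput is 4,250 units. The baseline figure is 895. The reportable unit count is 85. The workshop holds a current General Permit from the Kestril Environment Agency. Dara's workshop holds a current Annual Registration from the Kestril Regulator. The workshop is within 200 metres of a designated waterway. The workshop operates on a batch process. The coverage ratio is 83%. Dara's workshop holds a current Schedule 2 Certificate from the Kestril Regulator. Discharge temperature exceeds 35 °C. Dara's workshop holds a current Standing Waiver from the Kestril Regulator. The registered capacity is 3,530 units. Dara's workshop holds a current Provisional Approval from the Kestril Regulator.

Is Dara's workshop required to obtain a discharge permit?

Yes — Dara's workshop must obtain a discharge permit.

All of (a)'s requirements are met (a current Schedule 2 Certificate is held; the baseline figure is 895, meeting the 836 threshold). However, paragraph (e) must be considered: (e) applies — the coverage ratio is 83%, under the 89% limit. Exception (a) does not apply.
Exception (b) requires that all discharge is routed to a licensed treatment works; but discharge is not routed to a licensed treatment works, so (b) is unavailable.
Exception (c) requires that the reference index is no less than 844; but the reference index is 711, short of 844, so (c) is unavailable.
All of (d)'s requirements are met (a current Standing Waiver is held; a current General Permit is held; the facility's operating hours per week are 22, less than the 24 limit). But applying paragraphs (i)–(n): (i) operates against (d): a current Annual Notice is held. (j) operates (discharge temperature exceeds 35 °C), but is set aside by (k): (k) is triggered — a current Annual Registration is held. (l) would limit (k) — a current Provisional Approval is held — but (m) sets (l) aside: (m) applies — aggregate throughput is 4,250 units, meeting the 3,990 units threshold. (n), which would lift (m), is not engaged — the reportable unit count is 85, short of 90. So (d) is unavailable.
No exception displaces § 6.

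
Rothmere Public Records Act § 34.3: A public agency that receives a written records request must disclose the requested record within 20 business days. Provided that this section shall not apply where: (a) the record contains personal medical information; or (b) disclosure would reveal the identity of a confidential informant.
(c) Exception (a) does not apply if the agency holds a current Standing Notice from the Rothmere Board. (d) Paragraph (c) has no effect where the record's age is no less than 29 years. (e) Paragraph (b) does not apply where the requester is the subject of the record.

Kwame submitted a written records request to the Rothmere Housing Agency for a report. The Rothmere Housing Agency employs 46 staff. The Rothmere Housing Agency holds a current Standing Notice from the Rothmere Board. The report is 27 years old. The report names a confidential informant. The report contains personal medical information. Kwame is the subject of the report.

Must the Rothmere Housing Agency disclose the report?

Exception (a)'s conditions are all satisfied: the report contains personal medical information. Turning to paragraphs (c)–(d): (c) is engaged — a current Standing Notice is held. (d), which would lift (c), is not triggered — the record's age is 27 years, short of 29 years. (a) is therefore removed.
Exception (b)'s conditions are all satisfied: the report names a confidential informant. But applying paragraph (e): (e) operates against (b): Kwame is the subject of the report. So (b) is unavailable.
None of the exceptions is available; § 34.3 applies in full.

Yes — the Rothmere Housing Agency must disclose the report.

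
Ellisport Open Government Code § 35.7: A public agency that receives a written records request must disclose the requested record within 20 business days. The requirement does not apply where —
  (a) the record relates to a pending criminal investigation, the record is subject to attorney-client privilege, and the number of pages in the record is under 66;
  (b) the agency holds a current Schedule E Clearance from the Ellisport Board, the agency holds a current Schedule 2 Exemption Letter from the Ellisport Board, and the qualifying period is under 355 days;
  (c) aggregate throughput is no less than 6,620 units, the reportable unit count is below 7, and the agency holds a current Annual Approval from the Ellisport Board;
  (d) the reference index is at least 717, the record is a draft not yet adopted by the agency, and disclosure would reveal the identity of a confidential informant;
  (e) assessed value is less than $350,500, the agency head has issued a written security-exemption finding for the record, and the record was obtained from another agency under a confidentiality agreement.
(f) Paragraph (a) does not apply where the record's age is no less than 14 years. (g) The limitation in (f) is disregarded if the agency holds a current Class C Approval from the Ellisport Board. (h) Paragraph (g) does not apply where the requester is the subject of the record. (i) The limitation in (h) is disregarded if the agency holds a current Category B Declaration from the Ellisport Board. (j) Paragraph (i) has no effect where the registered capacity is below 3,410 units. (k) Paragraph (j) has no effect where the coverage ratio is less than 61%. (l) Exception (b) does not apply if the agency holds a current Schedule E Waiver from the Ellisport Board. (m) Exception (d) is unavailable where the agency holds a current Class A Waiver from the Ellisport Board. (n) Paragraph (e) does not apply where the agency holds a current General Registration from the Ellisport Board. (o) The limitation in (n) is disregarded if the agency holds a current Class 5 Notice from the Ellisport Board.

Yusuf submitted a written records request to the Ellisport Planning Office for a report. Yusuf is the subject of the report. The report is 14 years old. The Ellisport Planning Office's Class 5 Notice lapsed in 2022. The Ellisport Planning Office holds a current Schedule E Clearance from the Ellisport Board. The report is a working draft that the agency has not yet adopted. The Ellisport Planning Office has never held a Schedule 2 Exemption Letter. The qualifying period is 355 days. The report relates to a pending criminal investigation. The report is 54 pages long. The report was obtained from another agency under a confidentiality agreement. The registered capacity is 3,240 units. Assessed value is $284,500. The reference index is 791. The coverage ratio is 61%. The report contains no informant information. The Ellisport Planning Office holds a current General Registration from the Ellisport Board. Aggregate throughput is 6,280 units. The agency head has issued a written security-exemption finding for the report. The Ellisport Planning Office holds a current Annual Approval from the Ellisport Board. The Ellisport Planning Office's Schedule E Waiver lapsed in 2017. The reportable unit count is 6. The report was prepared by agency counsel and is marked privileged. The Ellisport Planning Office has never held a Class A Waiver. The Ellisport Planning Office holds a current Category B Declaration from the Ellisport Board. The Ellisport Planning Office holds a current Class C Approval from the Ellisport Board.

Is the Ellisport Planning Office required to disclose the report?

Exception (a): the report relates to a pending investigation; the report is privileged; the number of pages in the record is 54, under the 66 limit — every condition holds. Turning to paragraphs (f)–(k): (f) operates against (a): the record's age is 14 years, meeting the 14 years threshold. (g) is engaged (a current Class C Approval is held), but is overridden by (h): (h) applies — Yusuf is the subject of the report. (i) operates (a current Category B Declaration is held), but is displaced by (j): (j) operates against (i): the registered capacity is 3,240 units, below the 3,410 units limit. (k), which would lift (j), is not triggered — the coverage ratio is 61%, not less than 61%. Exception (a) does not apply.
Exception (b) does not apply: the Schedule 2 Exemption Letter is not current.
Exception (c) requires that aggregate throughput is no less than 6,620 units; but aggregate throughput is 6,280 units, short of 6,620 units, so (c) is unavailable.
Exception (d) requires that disclosure would reveal the identity of a confidential informant; but the report contains no informant information, so (d) is unavailable.
All of (e)'s requirements are met (assessed value is $284,500, less than the $350,500 limit; a written security-exemption finding has been issued; the report was obtained under a confidentiality agreement). But applying paragraphs (n)–(o): (n) operates — a current General Registration is held. (o) does not operate here (no current Class 5 Notice is held), so (n) stands. (e) is therefore removed.
No exception is made out. the Ellisport Planning Office falls within the general rule.

Yes — the Ellisport Planning Office must disclose the report.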